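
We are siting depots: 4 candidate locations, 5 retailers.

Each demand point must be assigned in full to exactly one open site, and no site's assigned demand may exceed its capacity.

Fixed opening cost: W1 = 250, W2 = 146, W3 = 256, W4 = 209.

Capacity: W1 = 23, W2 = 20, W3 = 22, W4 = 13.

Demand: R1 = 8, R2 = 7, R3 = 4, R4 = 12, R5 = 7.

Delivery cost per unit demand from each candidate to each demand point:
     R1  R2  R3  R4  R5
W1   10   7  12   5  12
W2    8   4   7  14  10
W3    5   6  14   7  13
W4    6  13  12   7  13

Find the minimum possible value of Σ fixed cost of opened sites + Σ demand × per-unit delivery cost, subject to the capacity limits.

652

Open {W2, W3}; cheapest assignment that respects the capacities:
  W2 (cap 20, load 18): R2, R3, R5 — cost 7×4 + 4×7 + 7×10 = 126
  W3 (cap 22, load 20): R1, R4 — cost 8×5 + 12×7 = 124
  Shipping 250, fixed 402 → total 652.
  Any other capacity-feasible assignment to {W2, W3} ships for at least 250.
Compare {W1, W2}: its best feasible assignment gives total 660.
Compare {W1, W3}: its best feasible assignment gives total 780.
Every other set of open sites that can feasibly serve all demand totals ≥ 660 even under its best assignment. Minimum: 652.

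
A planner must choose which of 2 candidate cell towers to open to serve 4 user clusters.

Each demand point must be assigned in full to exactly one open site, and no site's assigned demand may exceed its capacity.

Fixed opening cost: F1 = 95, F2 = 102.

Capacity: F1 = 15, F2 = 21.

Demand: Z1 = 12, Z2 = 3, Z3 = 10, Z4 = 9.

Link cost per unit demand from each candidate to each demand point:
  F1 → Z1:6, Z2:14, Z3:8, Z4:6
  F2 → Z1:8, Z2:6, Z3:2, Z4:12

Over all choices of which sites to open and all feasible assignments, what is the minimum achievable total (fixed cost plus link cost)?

Open {F1, F2}; cheapest assignment that respects the capacities:
  F1 (cap 15, load 15): Z1, Z2 — cost 12×6 + 3×14 = 114
  F2 (cap 21, load 19): Z3, Z4 — cost 10×2 + 9×12 = 128
  Shipping 242, fixed 197 → total 439.
  Any other capacity-feasible assignment to {F1, F2} ships for at least 242.
Total demand is 34 and no other set of sites has combined capacity ≥ 34, so {F1, F2} is the only feasible choice of open sites. Minimum: 439.

439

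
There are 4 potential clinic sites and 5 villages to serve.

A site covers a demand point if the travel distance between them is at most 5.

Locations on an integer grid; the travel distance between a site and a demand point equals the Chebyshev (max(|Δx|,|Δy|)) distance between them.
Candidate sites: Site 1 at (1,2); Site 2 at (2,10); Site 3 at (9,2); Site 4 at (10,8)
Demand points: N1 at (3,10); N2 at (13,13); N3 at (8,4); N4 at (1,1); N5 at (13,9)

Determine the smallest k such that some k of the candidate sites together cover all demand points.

3

Coverage sets (demand points within 5 of each site):
  Site 1: {N4}
  Site 2: {N1}
  Site 3: {N3}
  Site 4: {N2, N3, N5}
No 2 sites suffice: every size-2 union leaves at least one demand point uncovered.
But {Site 1, Site 2, Site 4} covers everything, so the minimum is 3.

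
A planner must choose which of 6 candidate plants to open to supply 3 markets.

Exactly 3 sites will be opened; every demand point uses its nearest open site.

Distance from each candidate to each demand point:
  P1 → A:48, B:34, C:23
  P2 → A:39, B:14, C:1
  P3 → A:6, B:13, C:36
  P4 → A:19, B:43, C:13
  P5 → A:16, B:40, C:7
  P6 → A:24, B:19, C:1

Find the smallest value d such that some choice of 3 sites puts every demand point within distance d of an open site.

13

Open {P1, P2, P3}.
  Farthest demand point is B at distance 13 (to P3); all others are ≤ 13.
With {P1, P3, P4} the worst case is 13.
With {P1, P3, P5} the worst case is 13.
No size-3 selection achieves below 13.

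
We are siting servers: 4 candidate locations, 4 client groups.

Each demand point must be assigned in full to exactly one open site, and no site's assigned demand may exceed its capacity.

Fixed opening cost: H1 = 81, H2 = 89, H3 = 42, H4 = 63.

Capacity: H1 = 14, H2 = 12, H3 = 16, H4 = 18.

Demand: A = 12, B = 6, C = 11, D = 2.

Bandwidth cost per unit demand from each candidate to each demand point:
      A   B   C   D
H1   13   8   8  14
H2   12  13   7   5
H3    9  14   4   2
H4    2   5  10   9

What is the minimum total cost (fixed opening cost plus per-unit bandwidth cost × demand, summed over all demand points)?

207

Open {H3, H4}; cheapest assignment that respects the capacities:
  H3 (cap 16, load 13): C, D — cost 11×4 + 2×2 = 48
  H4 (cap 18, load 18): A, B — cost 12×2 + 6×5 = 54
  Shipping 102, fixed 105 → total 207.
  Any other capacity-feasible assignment to {H3, H4} ships for at least 102.
Compare {H1, H3, H4}: its best feasible assignment gives total 288.
Compare {H2, H3, H4}: its best feasible assignment gives total 296.
Every other set of open sites that can feasibly serve all demand totals ≥ 288 even under its best assignment. Minimum: 207.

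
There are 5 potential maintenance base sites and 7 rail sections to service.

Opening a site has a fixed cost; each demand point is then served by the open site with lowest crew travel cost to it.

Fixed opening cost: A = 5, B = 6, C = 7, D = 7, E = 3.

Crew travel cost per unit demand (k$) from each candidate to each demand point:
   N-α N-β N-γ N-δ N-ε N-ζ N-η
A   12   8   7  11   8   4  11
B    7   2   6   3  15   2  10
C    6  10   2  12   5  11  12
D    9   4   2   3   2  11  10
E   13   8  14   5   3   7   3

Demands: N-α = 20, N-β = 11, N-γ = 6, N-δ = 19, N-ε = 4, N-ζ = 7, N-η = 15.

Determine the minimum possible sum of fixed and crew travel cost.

Open {B, C, E}: assign each demand point to its cheapest open site.
  N-α→C 20×6=120, N-β→B 11×2=22, N-γ→C 6×2=12, N-δ→B 19×3=57, N-ε→E 4×3=12, N-ζ→B 7×2=14, N-η→E 15×3=45
  crew travel cost 282, fixed 16 → total 298.
Compare {B, C, D, E}: crew travel cost 278 + fixed 23 = 301.
Compare {A, B, C, E}: crew travel cost 282 + fixed 21 = 303.
Compare {A, B, C, D, E}: crew travel cost 278 + fixed 28 = 306.
All other subsets cost ≥ 301. Minimum total cost: 298.

298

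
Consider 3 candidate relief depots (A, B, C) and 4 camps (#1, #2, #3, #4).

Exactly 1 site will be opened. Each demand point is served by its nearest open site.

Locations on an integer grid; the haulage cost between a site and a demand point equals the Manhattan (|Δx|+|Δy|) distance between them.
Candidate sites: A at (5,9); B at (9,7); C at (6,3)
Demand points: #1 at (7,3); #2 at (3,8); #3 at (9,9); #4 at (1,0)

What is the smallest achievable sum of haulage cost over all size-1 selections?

Open {C}.
  #1→C 1, #2→C 8, #3→C 9, #4→C 8  ⇒ total 26.
Compare {A}: total 28.
Compare {B}: total 30.

26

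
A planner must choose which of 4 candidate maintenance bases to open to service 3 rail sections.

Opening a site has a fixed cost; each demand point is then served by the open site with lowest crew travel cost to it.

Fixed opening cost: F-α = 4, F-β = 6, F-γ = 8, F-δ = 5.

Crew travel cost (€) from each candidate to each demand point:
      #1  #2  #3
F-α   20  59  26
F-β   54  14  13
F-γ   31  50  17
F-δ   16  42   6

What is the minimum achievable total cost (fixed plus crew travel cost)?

47

Open {F-β, F-δ}: assign each demand point to its cheapest open site.
  #1→F-δ 16, #2→F-β 14, #3→F-δ 6
  crew travel cost 36, fixed 11 → total 47.
Compare {F-α, F-β, F-δ}: crew travel cost 36 + fixed 15 = 51.
Compare {F-β, F-γ, F-δ}: crew travel cost 36 + fixed 19 = 55.
Compare {F-α, F-β}: crew travel cost 47 + fixed 10 = 57.
All other subsets cost ≥ 51. Minimum total cost: 47.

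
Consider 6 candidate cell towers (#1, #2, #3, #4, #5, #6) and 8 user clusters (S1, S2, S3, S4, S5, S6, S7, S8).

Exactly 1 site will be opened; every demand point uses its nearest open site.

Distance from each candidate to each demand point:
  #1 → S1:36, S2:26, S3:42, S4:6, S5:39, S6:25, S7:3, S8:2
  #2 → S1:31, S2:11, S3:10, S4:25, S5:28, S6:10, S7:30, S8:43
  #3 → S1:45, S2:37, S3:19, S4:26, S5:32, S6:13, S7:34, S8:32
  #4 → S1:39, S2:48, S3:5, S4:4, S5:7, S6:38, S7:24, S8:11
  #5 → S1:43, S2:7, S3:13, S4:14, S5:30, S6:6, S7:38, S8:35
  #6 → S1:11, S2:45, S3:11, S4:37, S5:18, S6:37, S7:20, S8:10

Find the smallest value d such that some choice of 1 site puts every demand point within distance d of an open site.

Open {#1}.
  Farthest demand point is S3 at distance 42 (to #1); all others are ≤ 42.
With {#2} the worst case is 43.
With {#5} the worst case is 43.
No size-1 selection achieves below 42.

42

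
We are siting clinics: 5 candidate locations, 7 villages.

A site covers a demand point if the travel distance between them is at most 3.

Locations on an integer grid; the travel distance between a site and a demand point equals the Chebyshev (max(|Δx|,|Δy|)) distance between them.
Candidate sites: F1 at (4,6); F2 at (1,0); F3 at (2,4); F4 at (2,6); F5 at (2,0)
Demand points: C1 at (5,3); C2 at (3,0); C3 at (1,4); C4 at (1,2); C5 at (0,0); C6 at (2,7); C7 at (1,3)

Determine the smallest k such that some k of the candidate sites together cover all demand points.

Coverage sets (demand points within 3 of each site):
  F1: {C1, C3, C6, C7}
  F2: {C2, C4, C5, C7}
  F3: {C1, C3, C4, C6, C7}
  F4: {C1, C3, C6, C7}
  F5: {C1, C2, C4, C5, C7}
No single site covers all 7 demand points.
But {F1, F2} covers everything, so the minimum is 2.

2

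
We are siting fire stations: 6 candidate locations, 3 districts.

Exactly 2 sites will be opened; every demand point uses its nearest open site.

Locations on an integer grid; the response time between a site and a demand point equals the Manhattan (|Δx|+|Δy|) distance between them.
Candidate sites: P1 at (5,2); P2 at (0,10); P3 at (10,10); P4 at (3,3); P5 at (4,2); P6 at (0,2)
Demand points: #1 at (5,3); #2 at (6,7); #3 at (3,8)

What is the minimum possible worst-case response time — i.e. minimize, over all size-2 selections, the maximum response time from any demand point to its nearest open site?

6

Open {P1, P2}.
  Farthest demand point is #2 at response time 6 (to P1); all others are ≤ 6.
With {P1, P4} the worst case is 6.
With {P1, P5} the worst case is 7.
No size-2 selection achieves below 6.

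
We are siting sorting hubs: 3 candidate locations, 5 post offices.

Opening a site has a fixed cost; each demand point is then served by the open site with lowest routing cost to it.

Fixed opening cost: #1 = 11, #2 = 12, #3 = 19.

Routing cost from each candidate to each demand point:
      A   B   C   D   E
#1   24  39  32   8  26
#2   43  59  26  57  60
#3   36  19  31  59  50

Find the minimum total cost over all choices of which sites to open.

138

Open {#1, #3}: assign each demand point to its cheapest open site.
  A→#1 24, B→#3 19, C→#3 31, D→#1 8, E→#1 26
  routing cost 108, fixed 30 → total 138.
Compare {#1}: routing cost 129 + fixed 11 = 140.
Compare {#1, #2, #3}: routing cost 103 + fixed 42 = 145.
Compare {#1, #2}: routing cost 123 + fixed 23 = 146.
All other subsets cost ≥ 140. Minimum total cost: 138.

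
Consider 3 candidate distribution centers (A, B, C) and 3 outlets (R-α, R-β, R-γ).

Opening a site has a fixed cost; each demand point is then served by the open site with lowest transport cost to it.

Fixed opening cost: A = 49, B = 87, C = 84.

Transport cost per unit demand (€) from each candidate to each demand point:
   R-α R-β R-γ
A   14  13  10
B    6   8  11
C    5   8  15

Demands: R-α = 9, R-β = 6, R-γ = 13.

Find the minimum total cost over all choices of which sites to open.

Open {B}: assign each demand point to its cheapest open site.
  R-α→B 9×6=54, R-β→B 6×8=48, R-γ→B 13×11=143
  transport cost 245, fixed 87 → total 332.
Compare {A, C}: transport cost 223 + fixed 133 = 356.
Compare {A, B}: transport cost 232 + fixed 136 = 368.
Compare {C}: transport cost 288 + fixed 84 = 372.
All other subsets cost ≥ 356. Minimum total cost: 332.

332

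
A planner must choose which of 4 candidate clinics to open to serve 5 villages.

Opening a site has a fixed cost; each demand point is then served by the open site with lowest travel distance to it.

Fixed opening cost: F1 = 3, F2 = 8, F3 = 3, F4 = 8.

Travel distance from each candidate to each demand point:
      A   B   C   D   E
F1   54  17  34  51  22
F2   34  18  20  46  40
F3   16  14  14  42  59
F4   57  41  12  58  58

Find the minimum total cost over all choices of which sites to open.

114

Open {F1, F3}: assign each demand point to its cheapest open site.
  A→F3 16, B→F3 14, C→F3 14, D→F3 42, E→F1 22
  travel distance 108, fixed 6 → total 114.
Compare {F1, F3, F4}: travel distance 106 + fixed 14 = 120.
Compare {F1, F2, F3}: travel distance 108 + fixed 14 = 122.
Compare {F1, F2, F3, F4}: travel distance 106 + fixed 22 = 128.
All other subsets cost ≥ 120. Minimum total cost: 114.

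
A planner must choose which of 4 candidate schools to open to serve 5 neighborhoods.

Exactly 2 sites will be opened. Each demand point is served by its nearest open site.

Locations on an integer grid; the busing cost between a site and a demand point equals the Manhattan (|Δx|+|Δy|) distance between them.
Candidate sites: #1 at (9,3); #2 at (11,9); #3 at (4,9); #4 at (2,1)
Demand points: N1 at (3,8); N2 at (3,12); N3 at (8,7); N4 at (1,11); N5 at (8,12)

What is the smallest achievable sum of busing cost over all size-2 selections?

22

Open {#2, #3}.
  N1→#3 2, N2→#3 4, N3→#2 5, N4→#3 5, N5→#2 6  ⇒ total 22.
Compare {#1, #3}: total 23.
Compare {#3, #4}: total 24.
No size-2 selection does better; minimum is 22.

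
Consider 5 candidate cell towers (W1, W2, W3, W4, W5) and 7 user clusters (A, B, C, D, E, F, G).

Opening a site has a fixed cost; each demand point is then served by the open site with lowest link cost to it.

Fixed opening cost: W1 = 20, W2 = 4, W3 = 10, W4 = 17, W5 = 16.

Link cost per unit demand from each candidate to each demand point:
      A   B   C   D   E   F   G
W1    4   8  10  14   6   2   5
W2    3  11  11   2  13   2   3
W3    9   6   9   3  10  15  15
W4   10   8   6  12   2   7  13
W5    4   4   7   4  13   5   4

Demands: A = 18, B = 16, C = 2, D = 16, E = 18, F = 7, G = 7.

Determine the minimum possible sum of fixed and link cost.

Open {W2, W4, W5}: assign each demand point to its cheapest open site.
  A→W2 18×3=54, B→W5 16×4=64, C→W4 2×6=12, D→W2 16×2=32, E→W4 18×2=36, F→W2 7×2=14, G→W2 7×3=21
  link cost 233, fixed 37 → total 270.
Compare {W2, W3, W4, W5}: link cost 233 + fixed 47 = 280.
Compare {W1, W2, W4, W5}: link cost 233 + fixed 57 = 290.
Compare {W2, W3, W4}: link cost 265 + fixed 31 = 296.
All other subsets cost ≥ 280. Minimum total cost: 270.

270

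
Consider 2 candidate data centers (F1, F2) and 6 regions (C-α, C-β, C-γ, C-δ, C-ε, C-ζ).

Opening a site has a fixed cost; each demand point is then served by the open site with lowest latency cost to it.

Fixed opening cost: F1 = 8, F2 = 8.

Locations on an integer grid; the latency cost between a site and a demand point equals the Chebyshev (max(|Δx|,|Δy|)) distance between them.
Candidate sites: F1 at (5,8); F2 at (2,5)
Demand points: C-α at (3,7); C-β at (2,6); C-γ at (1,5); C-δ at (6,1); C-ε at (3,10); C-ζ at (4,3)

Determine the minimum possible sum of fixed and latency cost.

Open {F2}: assign each demand point to its cheapest open site.
  C-α→F2 2, C-β→F2 1, C-γ→F2 1, C-δ→F2 4, C-ε→F2 5, C-ζ→F2 2
  latency cost 15, fixed 8 → total 23.
Compare {F1, F2}: latency cost 12 + fixed 16 = 28.
Compare {F1}: latency cost 23 + fixed 8 = 31.

23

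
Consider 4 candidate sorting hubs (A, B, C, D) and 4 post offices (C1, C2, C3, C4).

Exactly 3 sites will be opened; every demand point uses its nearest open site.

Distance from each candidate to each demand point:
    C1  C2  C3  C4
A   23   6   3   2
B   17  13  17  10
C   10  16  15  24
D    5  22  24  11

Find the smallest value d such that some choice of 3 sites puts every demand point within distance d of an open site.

Open {A, B, D}.
  Farthest demand point is C2 at distance 6 (to A); all others are ≤ 6.
With {A, C, D} the worst case is 6.
With {A, B, C} the worst case is 10.
No size-3 selection achieves below 6.

6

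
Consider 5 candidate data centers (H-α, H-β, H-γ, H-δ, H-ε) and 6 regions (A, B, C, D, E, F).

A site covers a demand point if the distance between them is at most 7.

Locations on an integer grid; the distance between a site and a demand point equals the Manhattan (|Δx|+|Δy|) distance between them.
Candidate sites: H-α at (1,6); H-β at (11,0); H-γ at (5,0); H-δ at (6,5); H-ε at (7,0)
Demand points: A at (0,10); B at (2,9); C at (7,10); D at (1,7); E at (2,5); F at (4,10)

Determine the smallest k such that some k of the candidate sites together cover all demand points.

Coverage sets (demand points within 7 of each site):
  H-α: {A, B, D, E, F}
  H-β: {}
  H-γ: {}
  H-δ: {C, D, E, F}
  H-ε: {}
No single site covers all 6 demand points.
But {H-α, H-δ} covers everything, so the minimum is 2.

2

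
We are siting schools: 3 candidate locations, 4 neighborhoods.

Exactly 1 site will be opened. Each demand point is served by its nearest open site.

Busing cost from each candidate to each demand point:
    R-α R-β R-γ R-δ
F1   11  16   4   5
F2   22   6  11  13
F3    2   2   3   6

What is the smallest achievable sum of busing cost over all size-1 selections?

13

Open {F3}.
  R-α→F3 2, R-β→F3 2, R-γ→F3 3, R-δ→F3 6  ⇒ total 13.
Compare {F1}: total 36.
Compare {F2}: total 52.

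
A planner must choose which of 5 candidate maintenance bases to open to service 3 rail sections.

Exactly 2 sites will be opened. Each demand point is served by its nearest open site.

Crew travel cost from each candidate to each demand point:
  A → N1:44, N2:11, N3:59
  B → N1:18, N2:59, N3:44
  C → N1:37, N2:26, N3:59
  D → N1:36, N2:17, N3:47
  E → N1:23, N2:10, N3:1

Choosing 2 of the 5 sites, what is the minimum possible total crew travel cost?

Open {B, E}.
  N1→B 18, N2→E 10, N3→E 1  ⇒ total 29.
Compare {A, E}: total 34.
Compare {C, E}: total 34.
No size-2 selection does better; minimum is 29.

29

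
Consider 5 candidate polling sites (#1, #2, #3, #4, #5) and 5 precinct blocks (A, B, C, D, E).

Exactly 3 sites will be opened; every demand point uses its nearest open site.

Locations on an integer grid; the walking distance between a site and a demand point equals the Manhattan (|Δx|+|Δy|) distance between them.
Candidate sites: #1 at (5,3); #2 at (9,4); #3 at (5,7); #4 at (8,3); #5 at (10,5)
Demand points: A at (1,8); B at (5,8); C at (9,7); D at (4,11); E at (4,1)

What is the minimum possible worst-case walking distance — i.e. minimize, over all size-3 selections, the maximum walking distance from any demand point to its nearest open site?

Open {#1, #2, #3}.
  Farthest demand point is A at walking distance 5 (to #3); all others are ≤ 5.
With {#1, #3, #4} the worst case is 5.
With {#1, #3, #5} the worst case is 5.
No size-3 selection achieves below 5.

5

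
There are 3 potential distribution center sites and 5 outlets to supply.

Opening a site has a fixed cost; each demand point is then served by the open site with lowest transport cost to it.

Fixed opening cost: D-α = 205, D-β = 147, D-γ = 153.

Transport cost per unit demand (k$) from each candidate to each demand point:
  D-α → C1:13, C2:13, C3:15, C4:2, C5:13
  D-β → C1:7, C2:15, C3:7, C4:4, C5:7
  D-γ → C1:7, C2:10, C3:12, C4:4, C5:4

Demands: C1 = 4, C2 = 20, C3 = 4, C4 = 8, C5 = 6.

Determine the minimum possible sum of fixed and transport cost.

485

Open {D-γ}: assign each demand point to its cheapest open site.
  C1→D-γ 4×7=28, C2→D-γ 20×10=200, C3→D-γ 4×12=48, C4→D-γ 8×4=32, C5→D-γ 6×4=24
  transport cost 332, fixed 153 → total 485.
Compare {D-β}: transport cost 430 + fixed 147 = 577.
Compare {D-β, D-γ}: transport cost 312 + fixed 300 = 612.
Compare {D-α}: transport cost 466 + fixed 205 = 671.
All other subsets cost ≥ 577. Minimum total cost: 485.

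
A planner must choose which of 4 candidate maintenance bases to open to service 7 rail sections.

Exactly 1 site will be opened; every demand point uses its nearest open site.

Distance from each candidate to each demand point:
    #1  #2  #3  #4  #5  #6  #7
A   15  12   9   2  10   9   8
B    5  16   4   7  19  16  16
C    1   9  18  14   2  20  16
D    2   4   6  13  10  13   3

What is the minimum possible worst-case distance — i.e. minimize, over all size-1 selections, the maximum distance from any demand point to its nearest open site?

Open {D}.
  Farthest demand point is #4 at distance 13 (to D); all others are ≤ 13.
With {A} the worst case is 15.
With {B} the worst case is 19.
No size-1 selection achieves below 13.

13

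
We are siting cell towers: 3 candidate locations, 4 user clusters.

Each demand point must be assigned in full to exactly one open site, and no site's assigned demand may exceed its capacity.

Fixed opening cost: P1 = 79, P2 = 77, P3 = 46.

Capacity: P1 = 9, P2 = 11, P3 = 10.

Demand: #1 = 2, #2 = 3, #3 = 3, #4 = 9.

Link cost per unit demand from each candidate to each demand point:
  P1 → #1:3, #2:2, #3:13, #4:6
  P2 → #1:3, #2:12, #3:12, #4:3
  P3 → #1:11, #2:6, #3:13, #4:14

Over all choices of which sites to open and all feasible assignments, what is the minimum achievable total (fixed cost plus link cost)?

213

Open {P2, P3}; cheapest assignment that respects the capacities:
  P2 (cap 11, load 11): #1, #4 — cost 2×3 + 9×3 = 33
  P3 (cap 10, load 6): #2, #3 — cost 3×6 + 3×13 = 57
  Shipping 90, fixed 123 → total 213.
  Any other capacity-feasible assignment to {P2, P3} ships for at least 90.
Compare {P1, P2}: its best feasible assignment gives total 234.
Compare {P1, P3}: its best feasible assignment gives total 258.
Every other set of open sites that can feasibly serve all demand totals ≥ 234 even under its best assignment. Minimum: 213.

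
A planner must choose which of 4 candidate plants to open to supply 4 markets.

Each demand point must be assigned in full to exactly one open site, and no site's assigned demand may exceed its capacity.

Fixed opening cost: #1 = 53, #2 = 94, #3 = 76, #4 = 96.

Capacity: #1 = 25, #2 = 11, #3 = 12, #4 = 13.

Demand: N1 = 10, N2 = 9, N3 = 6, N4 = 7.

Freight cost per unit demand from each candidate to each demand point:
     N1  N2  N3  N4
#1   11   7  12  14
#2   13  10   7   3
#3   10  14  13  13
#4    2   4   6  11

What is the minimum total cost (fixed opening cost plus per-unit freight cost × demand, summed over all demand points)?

Open {#1, #4}; cheapest assignment that respects the capacities:
  #1 (cap 25, load 22): N2, N3, N4 — cost 9×7 + 6×12 + 7×14 = 233
  #4 (cap 13, load 10): N1 — cost 10×2 = 20
  Shipping 253, fixed 149 → total 402.
  Any other capacity-feasible assignment to {#1, #4} ships for at least 253.
Compare {#1, #2}: its best feasible assignment gives total 413.
Compare {#1, #2, #4}: its best feasible assignment gives total 419.
Every other set of open sites that can feasibly serve all demand totals ≥ 413 even under its best assignment. Minimum: 402.

402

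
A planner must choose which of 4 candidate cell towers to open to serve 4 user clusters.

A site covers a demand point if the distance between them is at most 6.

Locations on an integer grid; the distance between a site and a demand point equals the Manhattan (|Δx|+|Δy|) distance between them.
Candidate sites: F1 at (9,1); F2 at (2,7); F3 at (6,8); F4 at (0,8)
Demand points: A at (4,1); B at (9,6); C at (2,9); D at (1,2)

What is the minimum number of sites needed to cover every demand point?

2

Coverage sets (demand points within 6 of each site):
  F1: {A, B}
  F2: {C, D}
  F3: {B, C}
  F4: {C}
No single site covers all 4 demand points.
But {F1, F2} covers everything, so the minimum is 2.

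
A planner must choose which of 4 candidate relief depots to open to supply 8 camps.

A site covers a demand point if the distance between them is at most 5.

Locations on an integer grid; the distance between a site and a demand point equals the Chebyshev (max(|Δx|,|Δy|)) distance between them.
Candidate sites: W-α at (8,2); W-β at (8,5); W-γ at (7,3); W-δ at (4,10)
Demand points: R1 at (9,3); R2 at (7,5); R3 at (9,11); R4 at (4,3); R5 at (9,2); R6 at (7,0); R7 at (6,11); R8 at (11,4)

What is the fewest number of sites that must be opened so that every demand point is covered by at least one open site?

2

Coverage sets (demand points within 5 of each site):
  W-α: {R1, R2, R4, R5, R6, R8}
  W-β: {R1, R2, R4, R5, R6, R8}
  W-γ: {R1, R2, R4, R5, R6, R8}
  W-δ: {R2, R3, R7}
No single site covers all 8 demand points.
But {W-α, W-δ} covers everything, so the minimum is 2.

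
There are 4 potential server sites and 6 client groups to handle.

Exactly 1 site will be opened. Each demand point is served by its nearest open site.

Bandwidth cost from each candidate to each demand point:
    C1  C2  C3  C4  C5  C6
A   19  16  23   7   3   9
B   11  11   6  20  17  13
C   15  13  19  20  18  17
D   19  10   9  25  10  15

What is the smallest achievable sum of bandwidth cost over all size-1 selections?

Open {A}.
  C1→A 19, C2→A 16, C3→A 23, C4→A 7, C5→A 3, C6→A 9  ⇒ total 77.
Compare {B}: total 78.
Compare {D}: total 88.
No size-1 selection does better; minimum is 77.

77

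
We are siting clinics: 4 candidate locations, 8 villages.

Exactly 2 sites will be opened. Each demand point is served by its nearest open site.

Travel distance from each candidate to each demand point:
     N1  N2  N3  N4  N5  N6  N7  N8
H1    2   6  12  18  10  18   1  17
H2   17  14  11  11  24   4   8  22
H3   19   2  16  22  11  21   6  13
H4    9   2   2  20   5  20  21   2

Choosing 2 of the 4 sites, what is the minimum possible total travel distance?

43

Open {H2, H4}.
  N1→H4 9, N2→H4 2, N3→H4 2, N4→H2 11, N5→H4 5, N6→H2 4, N7→H2 8, N8→H4 2  ⇒ total 43.
Compare {H1, H4}: total 50.
Compare {H1, H2}: total 62.
No size-2 selection does better; minimum is 43.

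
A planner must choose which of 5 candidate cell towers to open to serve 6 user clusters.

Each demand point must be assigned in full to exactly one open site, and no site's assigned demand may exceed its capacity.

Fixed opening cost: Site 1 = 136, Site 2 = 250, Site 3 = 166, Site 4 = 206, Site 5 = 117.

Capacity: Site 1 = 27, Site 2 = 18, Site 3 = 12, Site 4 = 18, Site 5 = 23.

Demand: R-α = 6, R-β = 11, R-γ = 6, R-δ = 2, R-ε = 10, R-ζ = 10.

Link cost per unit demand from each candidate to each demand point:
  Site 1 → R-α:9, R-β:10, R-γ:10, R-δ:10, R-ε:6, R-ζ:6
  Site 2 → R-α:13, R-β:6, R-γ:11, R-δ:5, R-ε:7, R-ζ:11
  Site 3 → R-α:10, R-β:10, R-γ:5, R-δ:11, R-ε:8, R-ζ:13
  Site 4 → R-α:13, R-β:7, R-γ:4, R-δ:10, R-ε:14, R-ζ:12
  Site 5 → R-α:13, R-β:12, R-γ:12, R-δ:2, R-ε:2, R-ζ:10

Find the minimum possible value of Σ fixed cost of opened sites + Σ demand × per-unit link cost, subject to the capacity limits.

Open {Site 1, Site 5}; cheapest assignment that respects the capacities:
  Site 1 (cap 27, load 27): R-α, R-β, R-ζ — cost 6×9 + 11×10 + 10×6 = 224
  Site 5 (cap 23, load 18): R-γ, R-δ, R-ε — cost 6×12 + 2×2 + 10×2 = 96
  Shipping 320, fixed 253 → total 573.
  Any other capacity-feasible assignment to {Site 1, Site 5} ships for at least 320.
Compare {Site 1, Site 3, Site 5}: its best feasible assignment gives total 697.
Compare {Site 1, Site 4, Site 5}: its best feasible assignment gives total 698.
Every other set of open sites that can feasibly serve all demand totals ≥ 697 even under its best assignment. Minimum: 573.

573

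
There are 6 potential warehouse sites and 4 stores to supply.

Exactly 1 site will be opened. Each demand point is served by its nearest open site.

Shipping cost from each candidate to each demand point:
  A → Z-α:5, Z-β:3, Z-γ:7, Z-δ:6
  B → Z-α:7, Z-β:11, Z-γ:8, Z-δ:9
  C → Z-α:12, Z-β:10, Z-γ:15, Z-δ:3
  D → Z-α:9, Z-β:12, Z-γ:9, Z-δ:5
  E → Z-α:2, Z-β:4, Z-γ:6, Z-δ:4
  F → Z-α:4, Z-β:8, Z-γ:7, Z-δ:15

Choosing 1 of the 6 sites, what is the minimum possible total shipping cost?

Open {E}.
  Z-α→E 2, Z-β→E 4, Z-γ→E 6, Z-δ→E 4  ⇒ total 16.
Compare {A}: total 21.
Compare {F}: total 34.
No size-1 selection does better; minimum is 16.

16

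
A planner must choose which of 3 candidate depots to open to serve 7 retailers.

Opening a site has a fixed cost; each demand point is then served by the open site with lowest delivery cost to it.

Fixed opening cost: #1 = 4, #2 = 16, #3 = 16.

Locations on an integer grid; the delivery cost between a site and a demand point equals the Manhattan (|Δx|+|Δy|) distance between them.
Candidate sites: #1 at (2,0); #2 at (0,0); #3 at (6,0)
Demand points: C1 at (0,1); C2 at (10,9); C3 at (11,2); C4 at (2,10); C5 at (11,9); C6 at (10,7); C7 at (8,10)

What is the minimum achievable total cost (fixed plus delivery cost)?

90

Open {#1, #3}: assign each demand point to its cheapest open site.
  C1→#1 3, C2→#3 13, C3→#3 7, C4→#1 10, C5→#3 14, C6→#3 11, C7→#3 12
  delivery cost 70, fixed 20 → total 90.
Compare {#1}: delivery cost 90 + fixed 4 = 94.
Compare {#3}: delivery cost 78 + fixed 16 = 94.
Compare {#2, #3}: delivery cost 70 + fixed 32 = 102.
All other subsets cost ≥ 94. Minimum total cost: 90.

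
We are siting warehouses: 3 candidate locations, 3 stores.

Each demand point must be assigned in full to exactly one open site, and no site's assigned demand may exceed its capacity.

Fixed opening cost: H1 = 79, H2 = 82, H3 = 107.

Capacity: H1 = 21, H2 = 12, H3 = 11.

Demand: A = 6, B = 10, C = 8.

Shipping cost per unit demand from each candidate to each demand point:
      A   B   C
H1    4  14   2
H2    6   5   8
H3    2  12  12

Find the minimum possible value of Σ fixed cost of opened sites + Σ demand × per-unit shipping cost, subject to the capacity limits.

Open {H1, H2}; cheapest assignment that respects the capacities:
  H1 (cap 21, load 14): A, C — cost 6×4 + 8×2 = 40
  H2 (cap 12, load 10): B — cost 10×5 = 50
  Shipping 90, fixed 161 → total 251.
  Any other capacity-feasible assignment to {H1, H2} ships for at least 90.
Compare {H1, H3}: its best feasible assignment gives total 346.
Compare {H1, H2, H3}: its best feasible assignment gives total 346.
Every other set of open sites that can feasibly serve all demand totals ≥ 346 even under its best assignment. Minimum: 251.

251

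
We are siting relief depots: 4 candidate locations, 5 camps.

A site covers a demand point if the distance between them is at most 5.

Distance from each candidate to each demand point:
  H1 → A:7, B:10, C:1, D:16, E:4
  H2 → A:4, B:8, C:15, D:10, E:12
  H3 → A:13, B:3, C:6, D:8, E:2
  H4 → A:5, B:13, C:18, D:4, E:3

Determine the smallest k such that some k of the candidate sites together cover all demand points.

3

Coverage sets (demand points within 5 of each site):
  H1: {C, E}
  H2: {A}
  H3: {B, E}
  H4: {A, D, E}
No 2 sites suffice: every size-2 union leaves at least one demand point uncovered.
But {H1, H3, H4} covers everything, so the minimum is 3.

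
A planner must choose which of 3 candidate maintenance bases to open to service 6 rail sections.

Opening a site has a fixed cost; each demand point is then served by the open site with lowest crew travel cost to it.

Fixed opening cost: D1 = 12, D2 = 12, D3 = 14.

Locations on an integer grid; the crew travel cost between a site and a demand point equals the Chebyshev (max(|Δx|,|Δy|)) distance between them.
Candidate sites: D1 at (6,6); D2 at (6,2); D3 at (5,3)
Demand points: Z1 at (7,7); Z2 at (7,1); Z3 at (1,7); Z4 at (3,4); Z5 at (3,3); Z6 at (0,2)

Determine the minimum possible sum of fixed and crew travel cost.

Open {D3}: assign each demand point to its cheapest open site.
  Z1→D3 4, Z2→D3 2, Z3→D3 4, Z4→D3 2, Z5→D3 2, Z6→D3 5
  crew travel cost 19, fixed 14 → total 33.
Compare {D1}: crew travel cost 23 + fixed 12 = 35.
Compare {D2}: crew travel cost 23 + fixed 12 = 35.
Compare {D1, D3}: crew travel cost 16 + fixed 26 = 42.
All other subsets cost ≥ 35. Minimum total cost: 33.

33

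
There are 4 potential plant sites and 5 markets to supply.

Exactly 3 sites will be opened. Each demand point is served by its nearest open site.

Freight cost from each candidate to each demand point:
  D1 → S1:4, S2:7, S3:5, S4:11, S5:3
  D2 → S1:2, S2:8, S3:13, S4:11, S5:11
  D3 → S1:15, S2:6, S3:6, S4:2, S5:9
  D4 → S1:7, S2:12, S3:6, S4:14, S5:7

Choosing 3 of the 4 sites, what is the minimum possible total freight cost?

Open {D1, D2, D3}.
  S1→D2 2, S2→D3 6, S3→D1 5, S4→D3 2, S5→D1 3  ⇒ total 18.
Compare {D1, D3, D4}: total 20.
Compare {D2, D3, D4}: total 23.
No size-3 selection does better; minimum is 18.

18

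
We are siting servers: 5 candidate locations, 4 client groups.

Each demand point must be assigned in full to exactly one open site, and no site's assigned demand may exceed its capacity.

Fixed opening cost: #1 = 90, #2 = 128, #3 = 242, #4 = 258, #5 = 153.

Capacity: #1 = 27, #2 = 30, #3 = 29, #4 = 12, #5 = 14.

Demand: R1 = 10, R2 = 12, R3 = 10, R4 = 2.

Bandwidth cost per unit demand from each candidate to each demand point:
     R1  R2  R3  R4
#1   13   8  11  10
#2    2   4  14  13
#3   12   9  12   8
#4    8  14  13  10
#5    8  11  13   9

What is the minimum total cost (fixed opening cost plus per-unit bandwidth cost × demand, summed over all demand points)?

Open {#1, #2}; cheapest assignment that respects the capacities:
  #1 (cap 27, load 12): R3, R4 — cost 10×11 + 2×10 = 130
  #2 (cap 30, load 22): R1, R2 — cost 10×2 + 12×4 = 68
  Shipping 198, fixed 218 → total 416.
  Any other capacity-feasible assignment to {#1, #2} ships for at least 198.
Compare {#2, #5}: its best feasible assignment gives total 497.
Compare {#1, #5}: its best feasible assignment gives total 547.
Every other set of open sites that can feasibly serve all demand totals ≥ 497 even under its best assignment. Minimum: 416.

416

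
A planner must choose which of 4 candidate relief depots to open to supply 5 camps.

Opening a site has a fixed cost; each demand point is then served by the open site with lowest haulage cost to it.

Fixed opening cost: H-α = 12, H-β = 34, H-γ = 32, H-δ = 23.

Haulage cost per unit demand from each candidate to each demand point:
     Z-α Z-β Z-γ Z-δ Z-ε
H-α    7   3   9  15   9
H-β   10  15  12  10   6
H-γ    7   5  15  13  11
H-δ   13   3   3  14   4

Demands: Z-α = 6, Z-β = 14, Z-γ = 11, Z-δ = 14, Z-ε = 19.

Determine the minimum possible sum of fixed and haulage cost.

402

Open {H-α, H-β, H-δ}: assign each demand point to its cheapest open site.
  Z-α→H-α 6×7=42, Z-β→H-α 14×3=42, Z-γ→H-δ 11×3=33, Z-δ→H-β 14×10=140, Z-ε→H-δ 19×4=76
  haulage cost 333, fixed 69 → total 402.
Compare {H-β, H-δ}: haulage cost 351 + fixed 57 = 408.
Compare {H-β, H-γ, H-δ}: haulage cost 333 + fixed 89 = 422.
Compare {H-α, H-δ}: haulage cost 389 + fixed 35 = 424.
All other subsets cost ≥ 408. Minimum total cost: 402.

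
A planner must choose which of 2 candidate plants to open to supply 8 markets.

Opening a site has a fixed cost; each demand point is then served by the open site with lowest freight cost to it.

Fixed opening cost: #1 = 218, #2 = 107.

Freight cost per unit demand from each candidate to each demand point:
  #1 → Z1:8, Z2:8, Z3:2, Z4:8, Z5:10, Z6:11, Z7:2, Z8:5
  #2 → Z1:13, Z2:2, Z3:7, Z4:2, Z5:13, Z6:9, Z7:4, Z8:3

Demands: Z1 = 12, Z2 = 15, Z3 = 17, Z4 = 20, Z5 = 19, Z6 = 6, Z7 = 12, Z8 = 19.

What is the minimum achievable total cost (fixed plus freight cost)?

Open {#1, #2}: assign each demand point to its cheapest open site.
  Z1→#1 12×8=96, Z2→#2 15×2=30, Z3→#1 17×2=34, Z4→#2 20×2=40, Z5→#1 19×10=190, Z6→#2 6×9=54, Z7→#1 12×2=24, Z8→#2 19×3=57
  freight cost 525, fixed 325 → total 850.
Compare {#2}: freight cost 751 + fixed 107 = 858.
Compare {#1}: freight cost 785 + fixed 218 = 1003.

850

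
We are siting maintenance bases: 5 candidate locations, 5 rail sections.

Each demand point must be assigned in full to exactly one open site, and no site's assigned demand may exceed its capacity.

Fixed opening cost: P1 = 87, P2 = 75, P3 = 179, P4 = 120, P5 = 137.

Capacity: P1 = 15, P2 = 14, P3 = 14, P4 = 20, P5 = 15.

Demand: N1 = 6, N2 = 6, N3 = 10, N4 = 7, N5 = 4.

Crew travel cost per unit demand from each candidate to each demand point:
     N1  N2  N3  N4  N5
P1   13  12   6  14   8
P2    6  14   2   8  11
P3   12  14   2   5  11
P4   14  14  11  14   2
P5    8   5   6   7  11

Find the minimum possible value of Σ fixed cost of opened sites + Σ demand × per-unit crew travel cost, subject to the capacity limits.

Open {P2, P4}; cheapest assignment that respects the capacities:
  P2 (cap 14, load 13): N1, N4 — cost 6×6 + 7×8 = 92
  P4 (cap 20, load 20): N2, N3, N5 — cost 6×14 + 10×11 + 4×2 = 202
  Shipping 294, fixed 195 → total 489.
  Any other capacity-feasible assignment to {P2, P4} ships for at least 294.
Compare {P1, P2, P5}: its best feasible assignment gives total 506.
Compare {P2, P4, P5}: its best feasible assignment gives total 523.
Every other set of open sites that can feasibly serve all demand totals ≥ 506 even under its best assignment. Minimum: 489.

489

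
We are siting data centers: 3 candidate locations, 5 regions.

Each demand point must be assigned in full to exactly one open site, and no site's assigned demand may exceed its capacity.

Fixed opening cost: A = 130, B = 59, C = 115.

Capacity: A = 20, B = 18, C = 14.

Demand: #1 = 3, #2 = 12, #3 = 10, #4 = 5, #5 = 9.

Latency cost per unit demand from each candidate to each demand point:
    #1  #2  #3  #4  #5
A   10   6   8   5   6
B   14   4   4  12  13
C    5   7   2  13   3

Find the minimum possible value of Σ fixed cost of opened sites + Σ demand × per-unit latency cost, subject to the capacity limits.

466

Open {A, B, C}; cheapest assignment that respects the capacities:
  A (cap 20, load 14): #4, #5 — cost 5×5 + 9×6 = 79
  B (cap 18, load 12): #2 — cost 12×4 = 48
  C (cap 14, load 13): #1, #3 — cost 3×5 + 10×2 = 35
  Shipping 162, fixed 304 → total 466.
  Any other capacity-feasible assignment to {A, B, C} ships for at least 162.
Total demand is 39 and no other set of sites has combined capacity ≥ 39, so {A, B, C} is the only feasible choice of open sites. Minimum: 466.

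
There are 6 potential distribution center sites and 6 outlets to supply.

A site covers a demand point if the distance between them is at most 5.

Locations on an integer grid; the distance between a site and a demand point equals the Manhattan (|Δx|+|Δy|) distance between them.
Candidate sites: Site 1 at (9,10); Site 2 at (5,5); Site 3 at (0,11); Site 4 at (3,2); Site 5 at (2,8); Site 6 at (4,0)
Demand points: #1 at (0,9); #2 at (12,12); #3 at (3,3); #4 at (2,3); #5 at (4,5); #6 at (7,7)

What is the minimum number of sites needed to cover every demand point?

Coverage sets (demand points within 5 of each site):
  Site 1: {#2, #6}
  Site 2: {#3, #4, #5, #6}
  Site 3: {#1}
  Site 4: {#3, #4, #5}
  Site 5: {#1, #4, #5}
  Site 6: {#3, #4, #5}
No 2 sites suffice: every size-2 union leaves at least one demand point uncovered.
But {Site 1, Site 2, Site 3} covers everything, so the minimum is 3.

3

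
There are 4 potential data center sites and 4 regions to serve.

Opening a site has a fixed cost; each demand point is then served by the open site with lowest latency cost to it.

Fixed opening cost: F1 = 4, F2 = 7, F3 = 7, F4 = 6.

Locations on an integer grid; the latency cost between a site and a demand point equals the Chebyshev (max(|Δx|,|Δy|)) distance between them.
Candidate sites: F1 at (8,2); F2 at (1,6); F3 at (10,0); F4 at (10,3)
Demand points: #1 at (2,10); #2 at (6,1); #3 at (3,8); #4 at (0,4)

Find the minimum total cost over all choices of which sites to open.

20

Open {F2}: assign each demand point to its cheapest open site.
  #1→F2 4, #2→F2 5, #3→F2 2, #4→F2 2
  latency cost 13, fixed 7 → total 20.
Compare {F1, F2}: latency cost 10 + fixed 11 = 21.
Compare {F2, F4}: latency cost 12 + fixed 13 = 25.
Compare {F2, F3}: latency cost 12 + fixed 14 = 26.
All other subsets cost ≥ 21. Minimum total cost: 20.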